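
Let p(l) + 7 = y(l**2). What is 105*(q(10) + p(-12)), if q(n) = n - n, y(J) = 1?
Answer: -630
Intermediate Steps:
p(l) = -6 (p(l) = -7 + 1 = -6)
q(n) = 0
105*(q(10) + p(-12)) = 105*(0 - 6) = 105*(-6) = -630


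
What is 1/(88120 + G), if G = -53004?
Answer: 1/35116 ≈ 2.8477e-5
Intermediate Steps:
1/(88120 + G) = 1/(88120 - 53004) = 1/35116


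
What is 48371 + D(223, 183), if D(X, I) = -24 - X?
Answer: 48124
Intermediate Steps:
48371 + D(223, 183) = 48371 + (-24 - 1*223) = 48371 + (-24 - 223) = 48371 - 247 = 48124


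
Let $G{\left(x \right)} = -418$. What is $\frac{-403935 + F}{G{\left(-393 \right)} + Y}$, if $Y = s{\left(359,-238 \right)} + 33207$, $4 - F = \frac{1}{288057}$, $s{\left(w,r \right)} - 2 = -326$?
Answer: $- \frac{116355152068}{9351770505} \approx -12.442$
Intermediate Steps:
$s{\left(w,r \right)} = -324$ ($s{\left(w,r \right)} = 2 - 326 = -324$)
$F = \frac{1152227}{288057}$ ($F = 4 - \frac{1}{288057} = \frac{1152227}{288057} \approx 4.0$)
$Y = 32883$ ($Y = -324 + 33207 = 32883$)
$\frac{-403935 + F}{G{\left(-393 \right)} + Y} = \frac{-403935 + \frac{1152227}{288057}}{-418 + 32883} = - \frac{116355152068}{288057 \cdot 32465} = \left(- \frac{116355152068}{288057}\right) \frac{1}{32465} = - \frac{116355152068}{9351770505}$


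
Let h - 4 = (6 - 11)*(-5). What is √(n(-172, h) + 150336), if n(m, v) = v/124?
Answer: √577892483/62 ≈ 387.73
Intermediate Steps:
h = 29 (h = 4 + (6 - 11)*(-5) = 4 - 5*(-5) = 4 + 25 = 29)
n(m, v) = v/124 (n(m, v) = v*(1/124) = v/124)
√(n(-172, h) + 150336) = √((1/124)*29 + 150336) = √(29/124 + 150336) = √(18641693/124) = √577892483/62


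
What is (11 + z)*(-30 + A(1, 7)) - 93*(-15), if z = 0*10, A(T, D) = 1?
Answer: 1076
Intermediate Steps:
z = 0
(11 + z)*(-30 + A(1, 7)) - 93*(-15) = (11 + 0)*(-30 + 1) - 93*(-15) = 11*(-29) + 1395 = -319 + 1395 = 1076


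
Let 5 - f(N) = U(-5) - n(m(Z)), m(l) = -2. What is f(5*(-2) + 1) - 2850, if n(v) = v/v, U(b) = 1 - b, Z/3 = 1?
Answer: -2850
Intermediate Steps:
Z = 3 (Z = 3*1 = 3)
n(v) = 1
f(N) = 0 (f(N) = 5 - ((1 - 1*(-5)) - 1*1) = 5 - ((1 + 5) - 1) = 5 - (6 - 1) = 5 - 1*5 = 5 - 5 = 0)
f(5*(-2) + 1) - 2850 = 0 - 2850 = -2850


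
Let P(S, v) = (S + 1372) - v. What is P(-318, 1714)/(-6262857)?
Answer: 220/2087619 ≈ 0.00010538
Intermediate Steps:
P(S, v) = 1372 + S - v (P(S, v) = (1372 + S) - v = 1372 + S - v)
P(-318, 1714)/(-6262857) = (1372 - 318 - 1*1714)/(-6262857) = (1372 - 318 - 1714)*(-1/6262857) = -660*(-1/6262857) = 220/2087619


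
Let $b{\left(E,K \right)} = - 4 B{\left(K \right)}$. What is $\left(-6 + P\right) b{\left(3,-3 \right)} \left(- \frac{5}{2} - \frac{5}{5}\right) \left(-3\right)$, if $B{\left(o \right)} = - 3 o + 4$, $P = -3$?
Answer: $4914$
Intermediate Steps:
$B{\left(o \right)} = 4 - 3 o$
$b{\left(E,K \right)} = -16 + 12 K$ ($b{\left(E,K \right)} = - 4 \left(4 - 3 K\right) = -16 + 12 K$)
$\left(-6 + P\right) b{\left(3,-3 \right)} \left(- \frac{5}{2} - \frac{5}{5}\right) \left(-3\right) = \left(-6 - 3\right) \left(-16 + 12 \left(-3\right)\right) \left(- \frac{5}{2} - \frac{5}{5}\right) \left(-3\right) = - 9 \left(-16 - 36\right) \left(\left(-5\right) \frac{1}{2} - 1\right) \left(-3\right) = \left(-9\right) \left(-52\right) \left(- \frac{5}{2} - 1\right) \left(-3\right) = 468 \left(\left(- \frac{7}{2}\right) \left(-3\right)\right) = 468 \cdot \frac{21}{2} = 4914$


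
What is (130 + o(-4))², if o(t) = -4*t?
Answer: 21316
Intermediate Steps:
(130 + o(-4))² = (130 - 4*(-4))² = (130 + 16)² = 146² = 21316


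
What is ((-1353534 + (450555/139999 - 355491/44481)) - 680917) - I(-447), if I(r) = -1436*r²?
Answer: 591367372675952711/2075765173 ≈ 2.8489e+8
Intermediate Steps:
((-1353534 + (450555/139999 - 355491/44481)) - 680917) - I(-447) = ((-1353534 + (450555/139999 - 355491/44481)) - 680917) - (-1436)*(-447)² = ((-1353534 + (450555*(1/139999) - 355491*1/44481)) - 680917) - (-1436)*199809 = ((-1353534 + (450555/139999 - 118497/14827)) - 680917) - 1*(-286925724) = ((-1353534 - 9909082518/2075765173) - 680917) + 286925724 = (-2809628646753900/2075765173 - 680917) + 286925724 = -4223052441057541/2075765173 + 286925724 = 591367372675952711/2075765173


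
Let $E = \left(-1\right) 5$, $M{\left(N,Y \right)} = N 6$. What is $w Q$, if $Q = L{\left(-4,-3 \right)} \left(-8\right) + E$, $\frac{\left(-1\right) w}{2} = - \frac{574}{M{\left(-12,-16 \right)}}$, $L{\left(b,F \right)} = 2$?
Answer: $\frac{2009}{6} \approx 334.83$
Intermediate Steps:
$M{\left(N,Y \right)} = 6 N$
$E = -5$
$w = - \frac{287}{18}$ ($w = - 2 \left(- \frac{574}{6 \left(-12\right)}\right) = - 2 \left(- \frac{574}{-72}\right) = - 2 \left(\left(-574\right) \left(- \frac{1}{72}\right)\right) = \left(-2\right) \frac{287}{36} = - \frac{287}{18} \approx -15.944$)
$Q = -21$ ($Q = 2 \left(-8\right) - 5 = -16 - 5 = -21$)
$w Q = \left(- \frac{287}{18}\right) \left(-21\right) = \frac{2009}{6}$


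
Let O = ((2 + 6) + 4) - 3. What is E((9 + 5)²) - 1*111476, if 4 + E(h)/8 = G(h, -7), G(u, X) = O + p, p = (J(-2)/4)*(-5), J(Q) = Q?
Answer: -111416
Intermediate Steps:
O = 9 (O = (8 + 4) - 3 = 12 - 3 = 9)
p = 5/2 (p = -2/4*(-5) = -2*¼*(-5) = -½*(-5) = 5/2 ≈ 2.5000)
G(u, X) = 23/2 (G(u, X) = 9 + 5/2 = 23/2)
E(h) = 60 (E(h) = -32 + 8*(23/2) = -32 + 92 = 60)
E((9 + 5)²) - 1*111476 = 60 - 1*111476 = 60 - 111476 = -111416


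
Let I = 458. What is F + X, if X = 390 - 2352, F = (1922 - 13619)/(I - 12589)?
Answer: -3398475/1733 ≈ -1961.0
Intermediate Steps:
F = 1671/1733 (F = (1922 - 13619)/(458 - 12589) = -11697/(-12131) = -11697*(-1/12131) = 1671/1733 ≈ 0.96422)
X = -1962
F + X = 1671/1733 - 1962 = -3398475/1733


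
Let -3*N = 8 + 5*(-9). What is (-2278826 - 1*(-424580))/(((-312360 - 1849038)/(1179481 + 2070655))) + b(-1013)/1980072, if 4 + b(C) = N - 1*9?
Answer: 2983251558270553975/1069930915164 ≈ 2.7883e+6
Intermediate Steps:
N = 37/3 (N = -(8 + 5*(-9))/3 = -(8 - 45)/3 = -⅓*(-37) = 37/3 ≈ 12.333)
b(C) = -⅔ (b(C) = -4 + (37/3 - 1*9) = -4 + (37/3 - 9) = -4 + 10/3 = -⅔)
(-2278826 - 1*(-424580))/(((-312360 - 1849038)/(1179481 + 2070655))) + b(-1013)/1980072 = (-2278826 - 1*(-424580))/(((-312360 - 1849038)/(1179481 + 2070655))) - ⅔/1980072 = (-2278826 + 424580)/((-2161398/3250136)) - ⅔*1/1980072 = -1854246/((-2161398*1/3250136)) - 1/2970108 = -1854246/(-1080699/1625068) - 1/2970108 = -1854246*(-1625068/1080699) - 1/2970108 = 1004425279576/360233 - 1/2970108 = 2983251558270553975/1069930915164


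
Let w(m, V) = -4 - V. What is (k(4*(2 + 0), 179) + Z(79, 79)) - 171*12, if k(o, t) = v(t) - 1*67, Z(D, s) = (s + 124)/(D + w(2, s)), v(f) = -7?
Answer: -8707/4 ≈ -2176.8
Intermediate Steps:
Z(D, s) = (124 + s)/(-4 + D - s) (Z(D, s) = (s + 124)/(D + (-4 - s)) = (124 + s)/(-4 + D - s))
k(o, t) = -74 (k(o, t) = -7 - 1*67 = -7 - 67 = -74)
(k(4*(2 + 0), 179) + Z(79, 79)) - 171*12 = (-74 + (-124 - 1*79)/(4 + 79 - 1*79)) - 171*12 = (-74 + (-124 - 79)/(4 + 79 - 79)) - 2052 = (-74 - 203/4) - 2052 = -499/4 - 2052 = -8707/4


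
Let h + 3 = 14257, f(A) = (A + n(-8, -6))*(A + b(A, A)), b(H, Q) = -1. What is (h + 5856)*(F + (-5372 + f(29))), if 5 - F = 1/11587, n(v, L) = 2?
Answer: -1048332570540/11587 ≈ -9.0475e+7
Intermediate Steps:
f(A) = (-1 + A)*(2 + A) (f(A) = (A + 2)*(A - 1) = (2 + A)*(-1 + A) = (-1 + A)*(2 + A))
h = 14254 (h = -3 + 14257 = 14254)
F = 57934/11587 (F = 5 - 1/11587 = 57934/11587 ≈ 4.9999)
(h + 5856)*(F + (-5372 + f(29))) = (14254 + 5856)*(57934/11587 + (-5372 + (-2 + 29 + 29**2))) = 20110*(57934/11587 + (-5372 + (-2 + 29 + 841))) = 20110*(57934/11587 + (-5372 + 868)) = 20110*(57934/11587 - 4504) = 20110*(-52129914/11587) = -1048332570540/11587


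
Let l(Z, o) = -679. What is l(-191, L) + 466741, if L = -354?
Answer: 466062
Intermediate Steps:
l(-191, L) + 466741 = -679 + 466741 = 466062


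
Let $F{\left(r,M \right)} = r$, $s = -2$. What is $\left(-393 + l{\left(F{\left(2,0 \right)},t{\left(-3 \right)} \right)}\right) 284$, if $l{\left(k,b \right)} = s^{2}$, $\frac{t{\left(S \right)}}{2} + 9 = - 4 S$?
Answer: $-110476$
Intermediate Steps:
$t{\left(S \right)} = -18 - 8 S$ ($t{\left(S \right)} = -18 + 2 \left(- 4 S\right) = -18 - 8 S$)
$l{\left(k,b \right)} = 4$ ($l{\left(k,b \right)} = \left(-2\right)^{2} = 4$)
$\left(-393 + l{\left(F{\left(2,0 \right)},t{\left(-3 \right)} \right)}\right) 284 = \left(-393 + 4\right) 284 = \left(-389\right) 284 = -110476$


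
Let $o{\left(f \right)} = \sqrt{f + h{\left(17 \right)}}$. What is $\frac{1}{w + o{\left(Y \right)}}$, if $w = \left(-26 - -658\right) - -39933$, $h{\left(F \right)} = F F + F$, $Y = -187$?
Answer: $\frac{5795}{235074158} - \frac{\sqrt{119}}{1645519106} \approx 2.4645 \cdot 10^{-5}$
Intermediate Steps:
$h{\left(F \right)} = F + F^{2}$ ($h{\left(F \right)} = F^{2} + F = F + F^{2}$)
$w = 40565$ ($w = \left(-26 + 658\right) + 39933 = 632 + 39933 = 40565$)
$o{\left(f \right)} = \sqrt{306 + f}$ ($o{\left(f \right)} = \sqrt{f + 17 \left(1 + 17\right)} = \sqrt{f + 17 \cdot 18} = \sqrt{f + 306} = \sqrt{306 + f}$)
$\frac{1}{w + o{\left(Y \right)}} = \frac{1}{40565 + \sqrt{306 - 187}} = \frac{1}{40565 + \sqrt{119}}$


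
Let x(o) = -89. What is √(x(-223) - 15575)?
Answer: 4*I*√979 ≈ 125.16*I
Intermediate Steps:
√(x(-223) - 15575) = √(-89 - 15575) = √(-15664) = 4*I*√979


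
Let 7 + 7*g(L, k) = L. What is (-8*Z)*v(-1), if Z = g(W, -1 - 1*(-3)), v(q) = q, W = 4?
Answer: -24/7 ≈ -3.4286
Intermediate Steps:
g(L, k) = -1 + L/7
Z = -3/7 (Z = -1 + (1/7)*4 = -1 + 4/7 = -3/7 ≈ -0.42857)
(-8*Z)*v(-1) = -8*(-3/7)*(-1) = (24/7)*(-1) = -24/7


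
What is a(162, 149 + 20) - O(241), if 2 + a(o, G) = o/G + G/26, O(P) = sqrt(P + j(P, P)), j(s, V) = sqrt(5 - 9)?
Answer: 1845/338 - sqrt(241 + 2*I) ≈ -10.066 - 0.064415*I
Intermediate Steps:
j(s, V) = 2*I (j(s, V) = sqrt(-4) = 2*I)
O(P) = sqrt(P + 2*I)
a(o, G) = -2 + G/26 + o/G (a(o, G) = -2 + (o/G + G/26) = -2 + (G/26 + o/G) = -2 + G/26 + o/G)
a(162, 149 + 20) - O(241) = (-2 + (149 + 20)/26 + 162/(149 + 20)) - sqrt(241 + 2*I) = (-2 + (1/26)*169 + 162/169) - sqrt(241 + 2*I) = (-2 + 13/2 + 162*(1/169)) - sqrt(241 + 2*I) = (-2 + 13/2 + 162/169) - sqrt(241 + 2*I) = 1845/338 - sqrt(241 + 2*I)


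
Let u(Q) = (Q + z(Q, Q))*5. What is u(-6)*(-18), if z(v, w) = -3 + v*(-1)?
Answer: 270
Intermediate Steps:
z(v, w) = -3 - v
u(Q) = -15 (u(Q) = (Q + (-3 - Q))*5 = -3*5 = -15)
u(-6)*(-18) = -15*(-18) = 270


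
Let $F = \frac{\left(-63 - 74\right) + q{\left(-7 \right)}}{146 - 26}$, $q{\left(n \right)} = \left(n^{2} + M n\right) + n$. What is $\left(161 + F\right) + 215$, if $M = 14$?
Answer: $\frac{44927}{120} \approx 374.39$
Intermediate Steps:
$q{\left(n \right)} = n^{2} + 15 n$ ($q{\left(n \right)} = \left(n^{2} + 14 n\right) + n = n^{2} + 15 n$)
$F = - \frac{193}{120}$ ($F = \frac{\left(-63 - 74\right) - 7 \left(15 - 7\right)}{146 - 26} = \frac{-137 - 56}{120} = \left(-137 - 56\right) \frac{1}{120} = \left(-193\right) \frac{1}{120} = - \frac{193}{120} \approx -1.6083$)
$\left(161 + F\right) + 215 = \left(161 - \frac{193}{120}\right) + 215 = \frac{19127}{120} + 215 = \frac{44927}{120}$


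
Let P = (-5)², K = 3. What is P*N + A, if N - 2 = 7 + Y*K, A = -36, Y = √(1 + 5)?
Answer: 189 + 75*√6 ≈ 372.71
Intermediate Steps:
Y = √6 ≈ 2.4495
N = 9 + 3*√6 (N = 2 + (7 + √6*3) = 2 + (7 + 3*√6) = 9 + 3*√6 ≈ 16.348)
P = 25
P*N + A = 25*(9 + 3*√6) - 36 = (225 + 75*√6) - 36 = 189 + 75*√6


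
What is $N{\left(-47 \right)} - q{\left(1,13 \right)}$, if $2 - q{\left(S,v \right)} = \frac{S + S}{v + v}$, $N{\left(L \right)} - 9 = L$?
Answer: $- \frac{519}{13} \approx -39.923$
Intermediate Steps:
$N{\left(L \right)} = 9 + L$
$q{\left(S,v \right)} = 2 - \frac{S}{v}$ ($q{\left(S,v \right)} = 2 - \frac{S + S}{v + v} = 2 - \frac{2 S}{2 v} = 2 - 2 S \frac{1}{2 v} = 2 - \frac{S}{v}$)
$N{\left(-47 \right)} - q{\left(1,13 \right)} = \left(9 - 47\right) - \left(2 - 1 \cdot \frac{1}{13}\right) = -38 - \left(2 - 1 \cdot \frac{1}{13}\right) = -38 - \left(2 - \frac{1}{13}\right) = -38 - \frac{25}{13} = - \frac{519}{13}$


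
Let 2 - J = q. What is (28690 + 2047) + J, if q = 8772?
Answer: 21967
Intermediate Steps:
J = -8770 (J = 2 - 1*8772 = 2 - 8772 = -8770)
(28690 + 2047) + J = (28690 + 2047) - 8770 = 30737 - 8770 = 21967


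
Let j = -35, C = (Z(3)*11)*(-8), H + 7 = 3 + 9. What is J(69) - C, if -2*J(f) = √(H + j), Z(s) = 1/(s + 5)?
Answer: 11 - I*√30/2 ≈ 11.0 - 2.7386*I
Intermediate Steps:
Z(s) = 1/(5 + s)
H = 5 (H = -7 + (3 + 9) = -7 + 12 = 5)
C = -11 (C = (11/(5 + 3))*(-8) = (11/8)*(-8) = -11)
J(f) = -I*√30/2 (J(f) = -√(5 - 35)/2 = -I*√30/2)
J(69) - C = -I*√30/2 - 1*(-11) = -I*√30/2 + 11 = 11 - I*√30/2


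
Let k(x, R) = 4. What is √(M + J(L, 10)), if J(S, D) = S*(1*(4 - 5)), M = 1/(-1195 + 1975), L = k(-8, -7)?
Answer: I*√608205/390 ≈ 1.9997*I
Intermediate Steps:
L = 4
M = 1/780 ≈ 0.0012821
J(S, D) = -S (J(S, D) = S*(1*(-1)) = S*(-1) = -S)
√(M + J(L, 10)) = √(1/780 - 1*4) = √(1/780 - 4) = √(-3119/780) = I*√608205/390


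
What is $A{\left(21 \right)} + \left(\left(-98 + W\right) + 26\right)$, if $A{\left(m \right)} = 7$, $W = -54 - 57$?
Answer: $-176$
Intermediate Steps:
$W = -111$
$A{\left(21 \right)} + \left(\left(-98 + W\right) + 26\right) = 7 + \left(\left(-98 - 111\right) + 26\right) = 7 + \left(-209 + 26\right) = 7 - 183 = -176$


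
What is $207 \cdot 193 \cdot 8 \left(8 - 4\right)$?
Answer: $1278432$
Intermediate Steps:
$207 \cdot 193 \cdot 8 \left(8 - 4\right) = 39951 \cdot 8 \cdot 4 = 39951 \cdot 32 = 1278432$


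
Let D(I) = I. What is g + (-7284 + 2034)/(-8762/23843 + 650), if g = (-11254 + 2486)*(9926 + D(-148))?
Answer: -663971243265251/7744594 ≈ -8.5734e+7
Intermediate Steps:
g = -85733504 (g = (-11254 + 2486)*(9926 - 148) = -8768*9778 = -85733504)
g + (-7284 + 2034)/(-8762/23843 + 650) = -85733504 + (-7284 + 2034)/(-8762/23843 + 650) = -85733504 - 5250/(-8762*1/23843 + 650) = -85733504 - 5250/(-8762/23843 + 650) = -85733504 - 5250/15489188/23843 = -85733504 - 5250*23843/15489188 = -85733504 - 62587875/7744594 = -663971243265251/7744594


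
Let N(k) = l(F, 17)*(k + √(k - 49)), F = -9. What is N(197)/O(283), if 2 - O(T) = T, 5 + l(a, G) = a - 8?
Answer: 4334/281 + 44*√37/281 ≈ 16.376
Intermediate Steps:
l(a, G) = -13 + a (l(a, G) = -5 + (a - 8) = -5 + (-8 + a) = -13 + a)
N(k) = -22*k - 22*√(-49 + k) (N(k) = (-13 - 9)*(k + √(k - 49)) = -22*(k + √(-49 + k)) = -22*k - 22*√(-49 + k))
O(T) = 2 - T
N(197)/O(283) = (-22*197 - 22*√(-49 + 197))/(2 - 1*283) = (-4334 - 44*√37)/(2 - 283) = (-4334 - 44*√37)/(-281) = (-4334 - 44*√37)*(-1/281) = 4334/281 + 44*√37/281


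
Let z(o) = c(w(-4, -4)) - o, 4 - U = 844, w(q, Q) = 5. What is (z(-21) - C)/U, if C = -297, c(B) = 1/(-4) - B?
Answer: -417/1120 ≈ -0.37232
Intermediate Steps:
c(B) = -¼ - B
U = -840 (U = 4 - 1*844 = 4 - 844 = -840)
z(o) = -21/4 - o (z(o) = (-¼ - 1*5) - o = (-¼ - 5) - o = -21/4 - o)
(z(-21) - C)/U = ((-21/4 - 1*(-21)) - 1*(-297))/(-840) = ((-21/4 + 21) + 297)*(-1/840) = (63/4 + 297)*(-1/840) = (1251/4)*(-1/840) = -417/1120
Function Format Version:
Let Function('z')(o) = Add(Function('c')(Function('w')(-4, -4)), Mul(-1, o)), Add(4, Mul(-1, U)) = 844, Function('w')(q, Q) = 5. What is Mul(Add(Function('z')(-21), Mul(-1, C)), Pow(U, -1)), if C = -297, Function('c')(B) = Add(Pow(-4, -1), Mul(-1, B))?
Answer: Rational(-417, 1120) ≈ -0.37232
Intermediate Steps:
Function('c')(B) = Add(Rational(-1, 4), Mul(-1, B))
U = -840 (U = Add(4, Mul(-1, 844)) = Add(4, -844) = -840)
Function('z')(o) = Add(Rational(-21, 4), Mul(-1, o)) (Function('z')(o) = Add(Add(Rational(-1, 4), Mul(-1, 5)), Mul(-1, o)) = Add(Add(Rational(-1, 4), -5), Mul(-1, o)) = Add(Rational(-21, 4), Mul(-1, o)))
Mul(Add(Function('z')(-21), Mul(-1, C)), Pow(U, -1)) = Mul(Add(Add(Rational(-21, 4), Mul(-1, -21)), Mul(-1, -297)), Pow(-840, -1)) = Mul(Add(Add(Rational(-21, 4), 21), 297), Rational(-1, 840)) = Mul(Add(Rational(63, 4), 297), Rational(-1, 840)) = Mul(Rational(1251, 4), Rational(-1, 840)) = Rational(-417, 1120)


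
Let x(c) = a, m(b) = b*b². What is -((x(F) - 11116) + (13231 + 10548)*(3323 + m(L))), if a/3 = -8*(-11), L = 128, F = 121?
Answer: -49947184173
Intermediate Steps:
a = 264 (a = 3*(-8*(-11)) = 3*88 = 264)
m(b) = b³
x(c) = 264
-((x(F) - 11116) + (13231 + 10548)*(3323 + m(L))) = -((264 - 11116) + (13231 + 10548)*(3323 + 128³)) = -(-10852 + 23779*(3323 + 2097152)) = -(-10852 + 23779*2100475) = -(-10852 + 49947195025) = -1*49947184173 = -49947184173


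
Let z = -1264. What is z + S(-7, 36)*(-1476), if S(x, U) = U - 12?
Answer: -36688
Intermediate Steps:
S(x, U) = -12 + U
z + S(-7, 36)*(-1476) = -1264 + (-12 + 36)*(-1476) = -1264 + 24*(-1476) = -1264 - 35424 = -36688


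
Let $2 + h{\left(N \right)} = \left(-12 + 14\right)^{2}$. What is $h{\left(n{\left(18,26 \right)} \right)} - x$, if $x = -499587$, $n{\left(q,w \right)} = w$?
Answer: $499589$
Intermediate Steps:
$h{\left(N \right)} = 2$ ($h{\left(N \right)} = -2 + \left(-12 + 14\right)^{2} = -2 + 2^{2} = -2 + 4 = 2$)
$h{\left(n{\left(18,26 \right)} \right)} - x = 2 - -499587 = 2 + 499587 = 499589$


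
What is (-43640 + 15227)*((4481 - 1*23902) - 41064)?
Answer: 1718560305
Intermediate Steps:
(-43640 + 15227)*((4481 - 1*23902) - 41064) = -28413*((4481 - 23902) - 41064) = -28413*(-19421 - 41064) = -28413*(-60485) = 1718560305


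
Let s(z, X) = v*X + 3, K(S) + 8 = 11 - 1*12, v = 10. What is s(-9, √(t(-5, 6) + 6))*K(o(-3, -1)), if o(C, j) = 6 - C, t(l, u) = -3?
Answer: -27 - 90*√3 ≈ -182.88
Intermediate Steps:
K(S) = -9 (K(S) = -8 + (11 - 1*12) = -8 + (11 - 12) = -8 - 1 = -9)
s(z, X) = 3 + 10*X (s(z, X) = 10*X + 3 = 3 + 10*X)
s(-9, √(t(-5, 6) + 6))*K(o(-3, -1)) = (3 + 10*√(-3 + 6))*(-9) = (3 + 10*√3)*(-9) = -27 - 90*√3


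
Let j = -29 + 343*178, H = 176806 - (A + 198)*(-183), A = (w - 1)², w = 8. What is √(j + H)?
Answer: 6*√7862 ≈ 532.01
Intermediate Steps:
A = 49 (A = (8 - 1)² = 7² = 49)
H = 222007 (H = 176806 - (49 + 198)*(-183) = 176806 - 247*(-183) = 176806 - 1*(-45201) = 176806 + 45201 = 222007)
j = 61025 (j = -29 + 61054 = 61025)
√(j + H) = √(61025 + 222007) = √283032 = 6*√7862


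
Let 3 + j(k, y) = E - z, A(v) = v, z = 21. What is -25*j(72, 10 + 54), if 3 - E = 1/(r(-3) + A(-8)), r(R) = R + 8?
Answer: 1550/3 ≈ 516.67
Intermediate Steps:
r(R) = 8 + R
E = 10/3 (E = 3 - 1/((8 - 3) - 8) = 3 - 1/(5 - 8) = 3 - 1/(-3) = 3 - 1*(-⅓) = 3 + ⅓ = 10/3 ≈ 3.3333)
j(k, y) = -62/3 (j(k, y) = -3 + (10/3 - 1*21) = -3 + (10/3 - 21) = -3 - 53/3 = -62/3)
-25*j(72, 10 + 54) = -25*(-62/3) = 1550/3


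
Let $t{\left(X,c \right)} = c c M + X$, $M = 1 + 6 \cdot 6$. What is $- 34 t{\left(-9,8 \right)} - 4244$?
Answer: $-84450$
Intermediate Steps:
$M = 37$ ($M = 1 + 36 = 37$)
$t{\left(X,c \right)} = X + 37 c^{2}$ ($t{\left(X,c \right)} = c c 37 + X = c^{2} \cdot 37 + X = 37 c^{2} + X = X + 37 c^{2}$)
$- 34 t{\left(-9,8 \right)} - 4244 = - 34 \left(-9 + 37 \cdot 8^{2}\right) - 4244 = - 34 \left(-9 + 37 \cdot 64\right) - 4244 = - 34 \left(-9 + 2368\right) - 4244 = \left(-34\right) 2359 - 4244 = -80206 - 4244 = -84450$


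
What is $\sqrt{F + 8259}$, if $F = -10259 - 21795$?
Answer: $i \sqrt{23795} \approx 154.26 i$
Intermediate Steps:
$F = -32054$ ($F = -10259 - 21795 = -32054$)
$\sqrt{F + 8259} = \sqrt{-32054 + 8259} = \sqrt{-23795} = i \sqrt{23795}$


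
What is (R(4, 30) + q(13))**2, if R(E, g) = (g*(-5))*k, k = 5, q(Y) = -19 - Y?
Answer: 611524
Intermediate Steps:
R(E, g) = -25*g (R(E, g) = (g*(-5))*5 = -5*g*5 = -25*g)
(R(4, 30) + q(13))**2 = (-25*30 + (-19 - 1*13))**2 = (-750 + (-19 - 13))**2 = (-750 - 32)**2 = (-782)**2 = 611524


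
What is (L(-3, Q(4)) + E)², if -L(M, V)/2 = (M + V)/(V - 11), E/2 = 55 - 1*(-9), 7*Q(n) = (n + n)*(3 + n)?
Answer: 155236/9 ≈ 17248.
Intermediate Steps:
Q(n) = 2*n*(3 + n)/7 (Q(n) = ((n + n)*(3 + n))/7 = ((2*n)*(3 + n))/7 = (2*n*(3 + n))/7 = 2*n*(3 + n)/7)
E = 128 (E = 2*(55 - 1*(-9)) = 2*(55 + 9) = 2*64 = 128)
L(M, V) = -2*(M + V)/(-11 + V) (L(M, V) = -2*(M + V)/(V - 11) = -2*(M + V)/(-11 + V))
(L(-3, Q(4)) + E)² = (2*(-1*(-3) - 2*4*(3 + 4)/7)/(-11 + (2/7)*4*(3 + 4)) + 128)² = (2*(3 - 2*4*7/7)/(-11 + (2/7)*4*7) + 128)² = (2*(3 - 1*8)/(-11 + 8) + 128)² = (2*(3 - 8)/(-3) + 128)² = (2*(-⅓)*(-5) + 128)² = (10/3 + 128)² = (394/3)² = 155236/9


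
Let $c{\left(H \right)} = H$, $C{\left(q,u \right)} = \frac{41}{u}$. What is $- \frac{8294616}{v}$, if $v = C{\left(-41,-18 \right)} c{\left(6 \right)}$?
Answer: $\frac{24883848}{41} \approx 6.0692 \cdot 10^{5}$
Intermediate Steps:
$v = - \frac{41}{3}$ ($v = \frac{41}{-18} \cdot 6 = 41 \left(- \frac{1}{18}\right) 6 = \left(- \frac{41}{18}\right) 6 = - \frac{41}{3} \approx -13.667$)
$- \frac{8294616}{v} = - \frac{8294616}{- \frac{41}{3}} = \left(-8294616\right) \left(- \frac{3}{41}\right) = \frac{24883848}{41}$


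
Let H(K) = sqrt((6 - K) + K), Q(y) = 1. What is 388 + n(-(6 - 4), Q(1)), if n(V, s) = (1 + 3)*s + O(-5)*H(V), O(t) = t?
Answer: 392 - 5*sqrt(6) ≈ 379.75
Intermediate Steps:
H(K) = sqrt(6)
n(V, s) = -5*sqrt(6) + 4*s (n(V, s) = (1 + 3)*s - 5*sqrt(6) = 4*s - 5*sqrt(6) = -5*sqrt(6) + 4*s)
388 + n(-(6 - 4), Q(1)) = 388 + (-5*sqrt(6) + 4*1) = 388 + (-5*sqrt(6) + 4) = 388 + (4 - 5*sqrt(6)) = 392 - 5*sqrt(6)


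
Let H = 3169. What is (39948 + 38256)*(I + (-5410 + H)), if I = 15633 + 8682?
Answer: 1726275096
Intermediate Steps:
I = 24315
(39948 + 38256)*(I + (-5410 + H)) = (39948 + 38256)*(24315 + (-5410 + 3169)) = 78204*(24315 - 2241) = 78204*22074 = 1726275096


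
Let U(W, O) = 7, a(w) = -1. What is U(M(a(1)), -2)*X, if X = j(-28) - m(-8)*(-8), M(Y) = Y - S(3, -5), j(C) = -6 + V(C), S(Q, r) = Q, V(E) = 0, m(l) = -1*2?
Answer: -154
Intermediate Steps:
m(l) = -2
j(C) = -6 (j(C) = -6 + 0 = -6)
M(Y) = -3 + Y (M(Y) = Y - 1*3 = Y - 3 = -3 + Y)
X = -22 (X = -6 - (-2)*(-8) = -6 - 1*16 = -6 - 16 = -22)
U(M(a(1)), -2)*X = 7*(-22) = -154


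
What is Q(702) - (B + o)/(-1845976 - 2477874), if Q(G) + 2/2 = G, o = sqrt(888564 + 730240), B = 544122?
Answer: 1515781486/2161925 + sqrt(404701)/2161925 ≈ 701.13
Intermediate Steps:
o = 2*sqrt(404701) (o = sqrt(1618804) = 2*sqrt(404701) ≈ 1272.3)
Q(G) = -1 + G
Q(702) - (B + o)/(-1845976 - 2477874) = (-1 + 702) - (544122 + 2*sqrt(404701))/(-1845976 - 2477874) = 701 - (544122 + 2*sqrt(404701))/(-4323850) = 701 - (544122 + 2*sqrt(404701))*(-1)/4323850 = 701 - (-272061/2161925 - sqrt(404701)/2161925) = 701 + (272061/2161925 + sqrt(404701)/2161925) = 1515781486/2161925 + sqrt(404701)/2161925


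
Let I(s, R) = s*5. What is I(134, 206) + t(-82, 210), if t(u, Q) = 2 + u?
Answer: 590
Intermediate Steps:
I(s, R) = 5*s
I(134, 206) + t(-82, 210) = 5*134 + (2 - 82) = 670 - 80 = 590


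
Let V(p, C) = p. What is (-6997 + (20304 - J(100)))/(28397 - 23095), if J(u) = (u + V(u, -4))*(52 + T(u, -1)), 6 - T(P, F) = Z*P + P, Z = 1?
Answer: 41707/5302 ≈ 7.8663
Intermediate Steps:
T(P, F) = 6 - 2*P (T(P, F) = 6 - (1*P + P) = 6 - (P + P) = 6 - 2*P)
J(u) = 2*u*(58 - 2*u) (J(u) = (u + u)*(52 + (6 - 2*u)) = (2*u)*(58 - 2*u) = 2*u*(58 - 2*u))
(-6997 + (20304 - J(100)))/(28397 - 23095) = (-6997 + (20304 - 4*100*(29 - 1*100)))/(28397 - 23095) = (-6997 + (20304 - 4*100*(29 - 100)))/5302 = (-6997 + (20304 - 4*100*(-71)))*(1/5302) = (-6997 + (20304 - 1*(-28400)))*(1/5302) = (-6997 + (20304 + 28400))*(1/5302) = (-6997 + 48704)*(1/5302) = 41707*(1/5302) = 41707/5302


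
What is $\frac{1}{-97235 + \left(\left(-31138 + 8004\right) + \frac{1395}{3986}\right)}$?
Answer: $- \frac{3986}{479789439} \approx -8.3078 \cdot 10^{-6}$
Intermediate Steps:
$\frac{1}{-97235 + \left(\left(-31138 + 8004\right) + \frac{1395}{3986}\right)} = \frac{1}{-97235 + \left(-23134 + 1395 \cdot \frac{1}{3986}\right)} = \frac{1}{-97235 + \left(-23134 + \frac{1395}{3986}\right)} = \frac{1}{-97235 - \frac{92210729}{3986}} = \frac{1}{- \frac{479789439}{3986}} = - \frac{3986}{479789439}$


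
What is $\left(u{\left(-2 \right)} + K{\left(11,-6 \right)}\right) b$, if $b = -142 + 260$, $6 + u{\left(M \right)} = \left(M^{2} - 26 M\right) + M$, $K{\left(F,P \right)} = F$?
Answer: $6962$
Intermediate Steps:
$u{\left(M \right)} = -6 + M^{2} - 25 M$ ($u{\left(M \right)} = -6 + \left(\left(M^{2} - 26 M\right) + M\right) = -6 + \left(M^{2} - 25 M\right) = -6 + M^{2} - 25 M$)
$b = 118$
$\left(u{\left(-2 \right)} + K{\left(11,-6 \right)}\right) b = \left(\left(-6 + \left(-2\right)^{2} - -50\right) + 11\right) 118 = \left(\left(-6 + 4 + 50\right) + 11\right) 118 = \left(48 + 11\right) 118 = 59 \cdot 118 = 6962$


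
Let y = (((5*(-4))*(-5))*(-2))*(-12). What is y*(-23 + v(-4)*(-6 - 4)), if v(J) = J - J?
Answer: -55200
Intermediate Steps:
y = 2400 (y = (-20*(-5)*(-2))*(-12) = (100*(-2))*(-12) = -200*(-12) = 2400)
v(J) = 0
y*(-23 + v(-4)*(-6 - 4)) = 2400*(-23 + 0*(-6 - 4)) = 2400*(-23 + 0*(-10)) = 2400*(-23 + 0) = 2400*(-23) = -55200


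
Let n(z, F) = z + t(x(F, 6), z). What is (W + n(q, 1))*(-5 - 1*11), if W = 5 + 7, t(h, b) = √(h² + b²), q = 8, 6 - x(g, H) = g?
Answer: -320 - 16*√89 ≈ -470.94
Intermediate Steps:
x(g, H) = 6 - g
t(h, b) = √(b² + h²)
W = 12
n(z, F) = z + √(z² + (6 - F)²)
(W + n(q, 1))*(-5 - 1*11) = (12 + (8 + √(8² + (-6 + 1)²)))*(-5 - 1*11) = (12 + (8 + √(64 + (-5)²)))*(-5 - 11) = (12 + (8 + √(64 + 25)))*(-16) = (12 + (8 + √89))*(-16) = (20 + √89)*(-16) = -320 - 16*√89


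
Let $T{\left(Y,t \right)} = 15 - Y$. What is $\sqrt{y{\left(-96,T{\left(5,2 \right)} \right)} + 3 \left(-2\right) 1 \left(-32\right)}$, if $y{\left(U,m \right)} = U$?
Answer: $4 \sqrt{6} \approx 9.798$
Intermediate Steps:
$\sqrt{y{\left(-96,T{\left(5,2 \right)} \right)} + 3 \left(-2\right) 1 \left(-32\right)} = \sqrt{-96 + 3 \left(-2\right) 1 \left(-32\right)} = \sqrt{-96 + \left(-6\right) 1 \left(-32\right)} = \sqrt{-96 - -192} = \sqrt{-96 + 192} = \sqrt{96} = 4 \sqrt{6}$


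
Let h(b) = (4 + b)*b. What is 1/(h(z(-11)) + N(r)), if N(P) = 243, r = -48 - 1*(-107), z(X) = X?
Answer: 1/320 ≈ 0.0031250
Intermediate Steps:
r = 59 (r = -48 + 107 = 59)
h(b) = b*(4 + b)
1/(h(z(-11)) + N(r)) = 1/(-11*(4 - 11) + 243) = 1/(-11*(-7) + 243) = 1/(77 + 243) = 1/320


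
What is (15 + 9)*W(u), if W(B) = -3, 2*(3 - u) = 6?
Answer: -72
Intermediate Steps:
u = 0 (u = 3 - ½*6 = 3 - 3 = 0)
(15 + 9)*W(u) = (15 + 9)*(-3) = 24*(-3) = -72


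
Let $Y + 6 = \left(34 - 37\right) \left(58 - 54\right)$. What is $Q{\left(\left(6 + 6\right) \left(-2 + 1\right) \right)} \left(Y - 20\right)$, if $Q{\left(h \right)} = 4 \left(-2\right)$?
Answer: $304$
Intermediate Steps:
$Y = -18$ ($Y = -6 + \left(34 - 37\right) \left(58 - 54\right) = -6 - 12 = -18$)
$Q{\left(h \right)} = -8$
$Q{\left(\left(6 + 6\right) \left(-2 + 1\right) \right)} \left(Y - 20\right) = - 8 \left(-18 - 20\right) = \left(-8\right) \left(-38\right) = 304$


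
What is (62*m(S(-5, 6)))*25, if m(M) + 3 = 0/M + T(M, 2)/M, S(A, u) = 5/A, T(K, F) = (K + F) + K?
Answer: -4650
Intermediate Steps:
T(K, F) = F + 2*K (T(K, F) = (F + K) + K = F + 2*K)
m(M) = -3 + (2 + 2*M)/M (m(M) = -3 + (0/M + (2 + 2*M)/M) = -3 + (0 + (2 + 2*M)/M) = -3 + (2 + 2*M)/M)
(62*m(S(-5, 6)))*25 = (62*((2 - 5/(-5))/((5/(-5)))))*25 = (62*((2 - 5*(-1)/5)/((5*(-⅕)))))*25 = (62*((2 - 1*(-1))/(-1)))*25 = (62*(-(2 + 1)))*25 = (62*(-1*3))*25 = (62*(-3))*25 = -186*25 = -4650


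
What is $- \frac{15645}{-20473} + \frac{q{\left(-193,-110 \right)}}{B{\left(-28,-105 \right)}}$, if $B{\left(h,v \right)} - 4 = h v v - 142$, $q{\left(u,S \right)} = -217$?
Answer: $\frac{4836213151}{6322840374} \approx 0.76488$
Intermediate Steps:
$B{\left(h,v \right)} = -138 + h v^{2}$ ($B{\left(h,v \right)} = 4 + \left(h v v - 142\right) = 4 + \left(h v^{2} - 142\right) = 4 + \left(-142 + h v^{2}\right) = -138 + h v^{2}$)
$- \frac{15645}{-20473} + \frac{q{\left(-193,-110 \right)}}{B{\left(-28,-105 \right)}} = - \frac{15645}{-20473} - \frac{217}{-138 - 28 \left(-105\right)^{2}} = \left(-15645\right) \left(- \frac{1}{20473}\right) - \frac{217}{-138 - 308700} = \frac{15645}{20473} - \frac{217}{-138 - 308700} = \frac{15645}{20473} - \frac{217}{-308838} = \frac{15645}{20473} - - \frac{217}{308838} = \frac{15645}{20473} + \frac{217}{308838} = \frac{4836213151}{6322840374}$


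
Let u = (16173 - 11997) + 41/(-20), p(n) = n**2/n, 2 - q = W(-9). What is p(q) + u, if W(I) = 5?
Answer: 83419/20 ≈ 4171.0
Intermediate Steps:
q = -3 (q = 2 - 1*5 = 2 - 5 = -3)
p(n) = n
u = 83479/20 (u = 4176 + 41*(-1/20) = 4176 - 41/20 = 83479/20 ≈ 4174.0)
p(q) + u = -3 + 83479/20 = 83419/20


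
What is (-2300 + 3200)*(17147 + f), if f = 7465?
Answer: 22150800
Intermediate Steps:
(-2300 + 3200)*(17147 + f) = (-2300 + 3200)*(17147 + 7465) = 900*24612 = 22150800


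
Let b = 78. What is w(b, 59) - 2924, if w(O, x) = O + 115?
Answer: -2731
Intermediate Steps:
w(O, x) = 115 + O
w(b, 59) - 2924 = (115 + 78) - 2924 = 193 - 2924 = -2731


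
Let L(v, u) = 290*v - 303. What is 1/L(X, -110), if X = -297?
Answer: -1/86433 ≈ -1.1570e-5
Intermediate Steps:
L(v, u) = -303 + 290*v
1/L(X, -110) = 1/(-303 + 290*(-297)) = 1/(-303 - 86130) = 1/(-86433) = -1/86433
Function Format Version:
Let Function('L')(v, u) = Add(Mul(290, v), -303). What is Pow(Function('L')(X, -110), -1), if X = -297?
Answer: Rational(-1, 86433) ≈ -1.1570e-5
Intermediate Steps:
Function('L')(v, u) = Add(-303, Mul(290, v))
Pow(Function('L')(X, -110), -1) = Pow(Add(-303, Mul(290, -297)), -1) = Pow(Add(-303, -86130), -1) = Pow(-86433, -1) = Rational(-1, 86433)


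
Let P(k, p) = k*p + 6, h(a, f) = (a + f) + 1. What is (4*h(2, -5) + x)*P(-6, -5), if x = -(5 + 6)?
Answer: -684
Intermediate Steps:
h(a, f) = 1 + a + f
x = -11 (x = -1*11 = -11)
P(k, p) = 6 + k*p
(4*h(2, -5) + x)*P(-6, -5) = (4*(1 + 2 - 5) - 11)*(6 - 6*(-5)) = (4*(-2) - 11)*(6 + 30) = (-8 - 11)*36 = -19*36 = -684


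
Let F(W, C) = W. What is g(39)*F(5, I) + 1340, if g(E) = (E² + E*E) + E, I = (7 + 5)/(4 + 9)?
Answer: 16745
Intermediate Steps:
I = 12/13 ≈ 0.92308
g(E) = E + 2*E² (g(E) = (E² + E²) + E = 2*E² + E = E + 2*E²)
g(39)*F(5, I) + 1340 = (39*(1 + 2*39))*5 + 1340 = (39*(1 + 78))*5 + 1340 = (39*79)*5 + 1340 = 3081*5 + 1340 = 15405 + 1340 = 16745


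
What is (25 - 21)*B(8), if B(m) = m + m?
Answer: 64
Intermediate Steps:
B(m) = 2*m
(25 - 21)*B(8) = (25 - 21)*(2*8) = 4*16 = 64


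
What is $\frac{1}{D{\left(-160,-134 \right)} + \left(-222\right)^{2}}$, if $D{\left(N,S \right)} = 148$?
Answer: $\frac{1}{49432} \approx 2.023 \cdot 10^{-5}$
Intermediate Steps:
$\frac{1}{D{\left(-160,-134 \right)} + \left(-222\right)^{2}} = \frac{1}{148 + \left(-222\right)^{2}} = \frac{1}{148 + 49284} = \frac{1}{49432}$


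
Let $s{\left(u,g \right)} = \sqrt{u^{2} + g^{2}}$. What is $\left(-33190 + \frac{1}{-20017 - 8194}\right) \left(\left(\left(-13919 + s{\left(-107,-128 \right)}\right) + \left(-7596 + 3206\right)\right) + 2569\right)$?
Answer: $\frac{14737725452340}{28211} - \frac{936323091 \sqrt{27833}}{28211} \approx 5.1687 \cdot 10^{8}$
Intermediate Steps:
$s{\left(u,g \right)} = \sqrt{g^{2} + u^{2}}$
$\left(-33190 + \frac{1}{-20017 - 8194}\right) \left(\left(\left(-13919 + s{\left(-107,-128 \right)}\right) + \left(-7596 + 3206\right)\right) + 2569\right) = \left(-33190 + \frac{1}{-20017 - 8194}\right) \left(\left(\left(-13919 + \sqrt{\left(-128\right)^{2} + \left(-107\right)^{2}}\right) + \left(-7596 + 3206\right)\right) + 2569\right) = \left(-33190 + \frac{1}{-28211}\right) \left(\left(\left(-13919 + \sqrt{16384 + 11449}\right) - 4390\right) + 2569\right) = \left(-33190 - \frac{1}{28211}\right) \left(\left(\left(-13919 + \sqrt{27833}\right) - 4390\right) + 2569\right) = - \frac{936323091 \left(\left(-18309 + \sqrt{27833}\right) + 2569\right)}{28211} = - \frac{936323091 \left(-15740 + \sqrt{27833}\right)}{28211} = \frac{14737725452340}{28211} - \frac{936323091 \sqrt{27833}}{28211}$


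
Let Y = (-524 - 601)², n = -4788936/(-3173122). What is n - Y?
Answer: -2007988871157/1586561 ≈ -1.2656e+6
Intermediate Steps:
n = 2394468/1586561 (n = -4788936*(-1/3173122) = 2394468/1586561 ≈ 1.5092)
Y = 1265625 (Y = (-1125)² = 1265625)
n - Y = 2394468/1586561 - 1*1265625 = 2394468/1586561 - 1265625 = -2007988871157/1586561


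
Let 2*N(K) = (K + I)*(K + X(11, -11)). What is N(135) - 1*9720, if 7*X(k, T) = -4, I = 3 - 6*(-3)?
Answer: 5358/7 ≈ 765.43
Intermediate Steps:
I = 21 (I = 3 + 18 = 21)
X(k, T) = -4/7 (X(k, T) = (⅐)*(-4) = -4/7)
N(K) = (21 + K)*(-4/7 + K)/2 (N(K) = ((K + 21)*(K - 4/7))/2 = ((21 + K)*(-4/7 + K))/2 = (21 + K)*(-4/7 + K)/2)
N(135) - 1*9720 = (-6 + (½)*135² + (143/14)*135) - 1*9720 = (-6 + (½)*18225 + 19305/14) - 9720 = (-6 + 18225/2 + 19305/14) - 9720 = 73398/7 - 9720 = 5358/7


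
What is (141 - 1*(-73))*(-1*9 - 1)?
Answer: -2140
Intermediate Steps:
(141 - 1*(-73))*(-1*9 - 1) = (141 + 73)*(-9 - 1) = 214*(-10) = -2140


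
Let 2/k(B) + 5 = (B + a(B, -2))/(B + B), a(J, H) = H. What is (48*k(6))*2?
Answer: -288/7 ≈ -41.143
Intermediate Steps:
k(B) = 2/(-5 + (-2 + B)/(2*B)) (k(B) = 2/(-5 + (B - 2)/(B + B)) = 2/(-5 + (-2 + B)/((2*B))) = 2/(-5 + (-2 + B)*(1/(2*B))) = 2/(-5 + (-2 + B)/(2*B)))
(48*k(6))*2 = (48*(-4*6/(2 + 9*6)))*2 = (48*(-4*6/(2 + 54)))*2 = (48*(-4*6/56))*2 = (48*(-4*6*1/56))*2 = (48*(-3/7))*2 = -144/7*2 = -288/7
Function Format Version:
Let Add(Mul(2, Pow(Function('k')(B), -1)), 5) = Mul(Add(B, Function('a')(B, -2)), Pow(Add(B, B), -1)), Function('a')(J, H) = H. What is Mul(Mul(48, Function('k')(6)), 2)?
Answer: Rational(-288, 7) ≈ -41.143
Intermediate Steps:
Function('k')(B) = Mul(2, Pow(Add(-5, Mul(Rational(1, 2), Pow(B, -1), Add(-2, B))), -1)) (Function('k')(B) = Mul(2, Pow(Add(-5, Mul(Add(B, -2), Pow(Add(B, B), -1))), -1)) = Mul(2, Pow(Add(-5, Mul(Add(-2, B), Pow(Mul(2, B), -1))), -1)) = Mul(2, Pow(Add(-5, Mul(Add(-2, B), Mul(Rational(1, 2), Pow(B, -1)))), -1)) = Mul(2, Pow(Add(-5, Mul(Rational(1, 2), Pow(B, -1), Add(-2, B))), -1)))
Mul(Mul(48, Function('k')(6)), 2) = Mul(Mul(48, Mul(-4, 6, Pow(Add(2, Mul(9, 6)), -1))), 2) = Mul(Mul(48, Mul(-4, 6, Pow(Add(2, 54), -1))), 2) = Mul(Mul(48, Mul(-4, 6, Pow(56, -1))), 2) = Mul(Mul(48, Mul(-4, 6, Rational(1, 56))), 2) = Mul(Mul(48, Rational(-3, 7)), 2) = Mul(Rational(-144, 7), 2) = Rational(-288, 7)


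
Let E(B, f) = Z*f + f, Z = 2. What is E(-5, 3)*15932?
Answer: 143388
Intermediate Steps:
E(B, f) = 3*f (E(B, f) = 2*f + f = 3*f)
E(-5, 3)*15932 = (3*3)*15932 = 9*15932 = 143388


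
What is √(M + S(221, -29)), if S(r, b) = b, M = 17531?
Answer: √17502 ≈ 132.30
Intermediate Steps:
√(M + S(221, -29)) = √(17531 - 29) = √17502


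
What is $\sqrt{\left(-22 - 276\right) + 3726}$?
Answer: $2 \sqrt{857} \approx 58.549$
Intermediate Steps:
$\sqrt{\left(-22 - 276\right) + 3726} = \sqrt{-298 + 3726} = \sqrt{3428} = 2 \sqrt{857}$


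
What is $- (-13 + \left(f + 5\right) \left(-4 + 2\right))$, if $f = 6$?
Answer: $35$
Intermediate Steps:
$- (-13 + \left(f + 5\right) \left(-4 + 2\right)) = - (-13 + \left(6 + 5\right) \left(-4 + 2\right)) = - (-13 + 11 \left(-2\right)) = - (-13 - 22) = \left(-1\right) \left(-35\right) = 35$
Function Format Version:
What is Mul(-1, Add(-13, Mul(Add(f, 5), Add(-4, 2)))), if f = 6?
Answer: 35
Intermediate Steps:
Mul(-1, Add(-13, Mul(Add(f, 5), Add(-4, 2)))) = Mul(-1, Add(-13, Mul(Add(6, 5), Add(-4, 2)))) = Mul(-1, Add(-13, Mul(11, -2))) = Mul(-1, Add(-13, -22)) = Mul(-1, -35) = 35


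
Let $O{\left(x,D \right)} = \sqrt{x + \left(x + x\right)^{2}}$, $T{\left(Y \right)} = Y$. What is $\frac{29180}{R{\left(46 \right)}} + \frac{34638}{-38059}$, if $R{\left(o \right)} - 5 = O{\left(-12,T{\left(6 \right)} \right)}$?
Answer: $- \frac{795925426}{2930543} + \frac{58360 \sqrt{141}}{539} \approx 1014.1$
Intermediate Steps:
$O{\left(x,D \right)} = \sqrt{x + 4 x^{2}}$ ($O{\left(x,D \right)} = \sqrt{x + \left(2 x\right)^{2}} = \sqrt{x + 4 x^{2}}$)
$R{\left(o \right)} = 5 + 2 \sqrt{141}$ ($R{\left(o \right)} = 5 + \sqrt{- 12 \left(1 + 4 \left(-12\right)\right)} = 5 + \sqrt{- 12 \left(1 - 48\right)} = 5 + \sqrt{\left(-12\right) \left(-47\right)} = 5 + \sqrt{564} = 5 + 2 \sqrt{141}$)
$\frac{29180}{R{\left(46 \right)}} + \frac{34638}{-38059} = \frac{29180}{5 + 2 \sqrt{141}} + \frac{34638}{-38059} = \frac{29180}{5 + 2 \sqrt{141}} + 34638 \left(- \frac{1}{38059}\right) = \frac{29180}{5 + 2 \sqrt{141}} - \frac{34638}{38059} = - \frac{34638}{38059} + \frac{29180}{5 + 2 \sqrt{141}}$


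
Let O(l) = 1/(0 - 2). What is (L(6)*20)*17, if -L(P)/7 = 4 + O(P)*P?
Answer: -2380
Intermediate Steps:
O(l) = -1/2 (O(l) = 1/(-2) = -1/2)
L(P) = -28 + 7*P/2 (L(P) = -7*(4 - P/2) = -28 + 7*P/2)
(L(6)*20)*17 = ((-28 + (7/2)*6)*20)*17 = ((-28 + 21)*20)*17 = -7*20*17 = -140*17 = -2380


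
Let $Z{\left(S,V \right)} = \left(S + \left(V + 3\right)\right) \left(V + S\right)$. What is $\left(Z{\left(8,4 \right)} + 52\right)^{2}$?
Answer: $53824$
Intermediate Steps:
$Z{\left(S,V \right)} = \left(S + V\right) \left(3 + S + V\right)$ ($Z{\left(S,V \right)} = \left(S + \left(3 + V\right)\right) \left(S + V\right) = \left(3 + S + V\right) \left(S + V\right) = \left(S + V\right) \left(3 + S + V\right)$)
$\left(Z{\left(8,4 \right)} + 52\right)^{2} = \left(\left(8^{2} + 4^{2} + 3 \cdot 8 + 3 \cdot 4 + 2 \cdot 8 \cdot 4\right) + 52\right)^{2} = \left(\left(64 + 16 + 24 + 12 + 64\right) + 52\right)^{2} = \left(180 + 52\right)^{2} = 232^{2} = 53824$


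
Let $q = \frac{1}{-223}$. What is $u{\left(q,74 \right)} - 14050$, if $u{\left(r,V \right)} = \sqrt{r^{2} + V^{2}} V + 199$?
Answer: $-13851 + \frac{74 \sqrt{272316005}}{223} \approx -8375.0$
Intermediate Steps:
$q = - \frac{1}{223} \approx -0.0044843$
$u{\left(r,V \right)} = 199 + V \sqrt{V^{2} + r^{2}}$ ($u{\left(r,V \right)} = \sqrt{V^{2} + r^{2}} V + 199 = V \sqrt{V^{2} + r^{2}} + 199 = 199 + V \sqrt{V^{2} + r^{2}}$)
$u{\left(q,74 \right)} - 14050 = \left(199 + 74 \sqrt{74^{2} + \left(- \frac{1}{223}\right)^{2}}\right) - 14050 = \left(199 + 74 \sqrt{5476 + \frac{1}{49729}}\right) - 14050 = \left(199 + 74 \sqrt{\frac{272316005}{49729}}\right) - 14050 = \left(199 + 74 \frac{\sqrt{272316005}}{223}\right) - 14050 = \left(199 + \frac{74 \sqrt{272316005}}{223}\right) - 14050 = -13851 + \frac{74 \sqrt{272316005}}{223}$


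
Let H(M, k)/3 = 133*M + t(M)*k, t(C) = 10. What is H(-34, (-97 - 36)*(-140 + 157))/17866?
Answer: -40698/8933 ≈ -4.5559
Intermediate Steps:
H(M, k) = 30*k + 399*M (H(M, k) = 3*(133*M + 10*k) = 3*(10*k + 133*M) = 30*k + 399*M)
H(-34, (-97 - 36)*(-140 + 157))/17866 = (30*((-97 - 36)*(-140 + 157)) + 399*(-34))/17866 = (30*(-133*17) - 13566)*(1/17866) = (30*(-2261) - 13566)*(1/17866) = (-67830 - 13566)*(1/17866) = -81396*1/17866 = -40698/8933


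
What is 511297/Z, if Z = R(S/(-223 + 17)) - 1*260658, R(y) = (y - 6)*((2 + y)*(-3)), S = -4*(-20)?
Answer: -5424349873/2764993038 ≈ -1.9618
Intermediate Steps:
S = 80
R(y) = (-6 + y)*(-6 - 3*y)
Z = -2764993038/10609 (Z = (36 - 3*6400/(-223 + 17)² + 12*(80/(-223 + 17))) - 1*260658 = (36 - 3*(80/(-206))² + 12*(80/(-206))) - 260658 = (36 - 3*(80*(-1/206))² + 12*(80*(-1/206))) - 260658 = (36 - 3*(-40/103)² + 12*(-40/103)) - 260658 = (36 - 3*1600/10609 - 480/103) - 260658 = (36 - 4800/10609 - 480/103) - 260658 = 327684/10609 - 260658 = -2764993038/10609 ≈ -2.6063e+5)
511297/Z = 511297/(-2764993038/10609) = 511297*(-10609/2764993038) = -5424349873/2764993038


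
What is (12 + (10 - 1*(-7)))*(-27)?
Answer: -783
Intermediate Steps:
(12 + (10 - 1*(-7)))*(-27) = (12 + (10 + 7))*(-27) = (12 + 17)*(-27) = 29*(-27) = -783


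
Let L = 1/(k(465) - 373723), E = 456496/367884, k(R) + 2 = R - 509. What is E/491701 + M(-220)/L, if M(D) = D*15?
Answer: 55778806654583210824/45222232671 ≈ 1.2334e+9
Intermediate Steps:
k(R) = -511 + R (k(R) = -2 + (R - 509) = -2 + (-509 + R) = -511 + R)
E = 114124/91971 (E = 456496*(1/367884) = 114124/91971 ≈ 1.2409)
L = -1/373769 (L = 1/((-511 + 465) - 373723) = 1/(-46 - 373723) = 1/(-373769) = -1/373769 ≈ -2.6754e-6)
M(D) = 15*D
E/491701 + M(-220)/L = (114124/91971)/491701 + (15*(-220))/(-1/373769) = (114124/91971)*(1/491701) - 3300*(-373769) = 114124/45222232671 + 1233437700 = 55778806654583210824/45222232671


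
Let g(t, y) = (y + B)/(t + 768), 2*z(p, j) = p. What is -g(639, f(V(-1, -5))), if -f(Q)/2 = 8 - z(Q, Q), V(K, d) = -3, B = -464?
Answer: 23/67 ≈ 0.34328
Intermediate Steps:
z(p, j) = p/2
f(Q) = -16 + Q (f(Q) = -2*(8 - Q/2) = -16 + Q)
g(t, y) = (-464 + y)/(768 + t) (g(t, y) = (y - 464)/(t + 768) = (-464 + y)/(768 + t))
-g(639, f(V(-1, -5))) = -(-464 + (-16 - 3))/(768 + 639) = -(-464 - 19)/1407 = -(-483)/1407 = -1*(-23/67) = 23/67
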